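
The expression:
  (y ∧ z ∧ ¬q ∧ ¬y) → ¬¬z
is always true.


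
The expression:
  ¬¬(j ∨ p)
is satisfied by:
  {p: True, j: True}
  {p: True, j: False}
  {j: True, p: False}


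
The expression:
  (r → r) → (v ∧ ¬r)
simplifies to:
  v ∧ ¬r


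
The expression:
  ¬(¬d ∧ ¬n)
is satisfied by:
  {n: True, d: True}
  {n: True, d: False}
  {d: True, n: False}


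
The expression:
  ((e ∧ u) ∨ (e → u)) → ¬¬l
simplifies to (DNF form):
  l ∨ (e ∧ ¬u)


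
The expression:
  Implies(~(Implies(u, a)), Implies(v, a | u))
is always true.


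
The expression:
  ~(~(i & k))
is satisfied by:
  {i: True, k: True}


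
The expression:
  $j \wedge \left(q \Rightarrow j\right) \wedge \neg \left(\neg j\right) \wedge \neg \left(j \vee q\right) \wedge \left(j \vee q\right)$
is never true.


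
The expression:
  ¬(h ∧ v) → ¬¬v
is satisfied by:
  {v: True}


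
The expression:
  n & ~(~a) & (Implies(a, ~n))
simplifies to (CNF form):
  False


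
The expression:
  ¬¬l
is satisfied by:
  {l: True}


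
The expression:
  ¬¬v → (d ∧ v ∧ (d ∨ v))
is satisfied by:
  {d: True, v: False}
  {v: False, d: False}
  {v: True, d: True}


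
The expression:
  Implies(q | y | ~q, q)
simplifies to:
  q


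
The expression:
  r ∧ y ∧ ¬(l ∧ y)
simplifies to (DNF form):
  r ∧ y ∧ ¬l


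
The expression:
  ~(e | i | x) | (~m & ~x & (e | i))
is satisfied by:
  {x: False, e: False, m: False, i: False}
  {i: True, x: False, e: False, m: False}
  {e: True, i: False, x: False, m: False}
  {i: True, e: True, x: False, m: False}
  {m: True, i: False, x: False, e: False}


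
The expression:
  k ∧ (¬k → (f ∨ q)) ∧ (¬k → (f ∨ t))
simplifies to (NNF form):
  k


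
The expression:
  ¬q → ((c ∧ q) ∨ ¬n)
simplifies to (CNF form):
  q ∨ ¬n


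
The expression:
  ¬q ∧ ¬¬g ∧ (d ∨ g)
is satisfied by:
  {g: True, q: False}


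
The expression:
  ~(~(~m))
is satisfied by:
  {m: False}


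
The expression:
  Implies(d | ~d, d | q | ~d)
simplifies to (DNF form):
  True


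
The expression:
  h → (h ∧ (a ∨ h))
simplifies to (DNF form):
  True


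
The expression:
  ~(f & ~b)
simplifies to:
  b | ~f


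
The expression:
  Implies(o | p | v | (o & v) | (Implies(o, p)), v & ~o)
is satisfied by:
  {v: True, o: False}


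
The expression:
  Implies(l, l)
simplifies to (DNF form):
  True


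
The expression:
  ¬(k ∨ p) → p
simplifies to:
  k ∨ p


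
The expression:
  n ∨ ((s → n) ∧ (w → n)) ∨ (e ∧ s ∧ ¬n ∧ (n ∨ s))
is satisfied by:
  {n: True, e: True, w: False, s: False}
  {n: True, w: False, e: False, s: False}
  {n: True, s: True, e: True, w: False}
  {n: True, s: True, w: False, e: False}
  {n: True, e: True, w: True, s: False}
  {n: True, w: True, e: False, s: False}
  {n: True, s: True, w: True, e: True}
  {n: True, s: True, w: True, e: False}
  {e: True, s: False, w: False, n: False}
  {s: False, w: False, e: False, n: False}
  {e: True, s: True, w: False, n: False}
  {s: True, e: True, w: True, n: False}


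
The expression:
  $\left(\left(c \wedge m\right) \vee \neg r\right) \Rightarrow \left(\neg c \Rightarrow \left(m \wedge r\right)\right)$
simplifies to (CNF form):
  $c \vee r$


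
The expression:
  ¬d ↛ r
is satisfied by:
  {r: True, d: False}
  {d: False, r: False}
  {d: True, r: True}


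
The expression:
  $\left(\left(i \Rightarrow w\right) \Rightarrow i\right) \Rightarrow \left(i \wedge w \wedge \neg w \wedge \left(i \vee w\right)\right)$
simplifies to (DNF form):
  $\neg i$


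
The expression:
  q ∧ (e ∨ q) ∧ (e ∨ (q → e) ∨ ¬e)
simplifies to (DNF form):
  q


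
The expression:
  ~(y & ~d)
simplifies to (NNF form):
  d | ~y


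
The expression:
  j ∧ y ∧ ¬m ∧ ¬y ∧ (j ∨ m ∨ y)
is never true.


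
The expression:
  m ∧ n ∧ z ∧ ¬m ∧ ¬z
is never true.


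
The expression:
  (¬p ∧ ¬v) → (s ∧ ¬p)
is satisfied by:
  {p: True, v: True, s: True}
  {p: True, v: True, s: False}
  {p: True, s: True, v: False}
  {p: True, s: False, v: False}
  {v: True, s: True, p: False}
  {v: True, s: False, p: False}
  {s: True, v: False, p: False}


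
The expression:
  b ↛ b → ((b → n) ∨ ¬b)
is always true.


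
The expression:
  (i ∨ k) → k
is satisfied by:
  {k: True, i: False}
  {i: False, k: False}
  {i: True, k: True}


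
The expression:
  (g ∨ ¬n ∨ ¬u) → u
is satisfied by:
  {u: True}


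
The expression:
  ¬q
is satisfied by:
  {q: False}


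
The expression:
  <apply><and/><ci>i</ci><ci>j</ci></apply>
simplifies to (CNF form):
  <apply><and/><ci>i</ci><ci>j</ci></apply>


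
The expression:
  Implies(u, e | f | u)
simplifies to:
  True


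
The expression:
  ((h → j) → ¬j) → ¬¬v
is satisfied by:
  {v: True, j: True}
  {v: True, j: False}
  {j: True, v: False}


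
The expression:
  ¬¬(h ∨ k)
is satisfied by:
  {k: True, h: True}
  {k: True, h: False}
  {h: True, k: False}


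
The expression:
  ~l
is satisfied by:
  {l: False}


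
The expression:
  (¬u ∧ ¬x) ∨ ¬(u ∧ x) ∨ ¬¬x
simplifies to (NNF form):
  True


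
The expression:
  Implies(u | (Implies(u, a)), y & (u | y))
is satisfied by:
  {y: True}


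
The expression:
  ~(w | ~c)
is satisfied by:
  {c: True, w: False}


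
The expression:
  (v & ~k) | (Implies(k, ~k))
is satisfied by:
  {k: False}


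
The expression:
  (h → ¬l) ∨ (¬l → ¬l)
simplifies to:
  True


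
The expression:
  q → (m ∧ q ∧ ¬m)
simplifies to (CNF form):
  ¬q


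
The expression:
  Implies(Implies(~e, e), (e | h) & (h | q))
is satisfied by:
  {h: True, q: True, e: False}
  {h: True, e: False, q: False}
  {q: True, e: False, h: False}
  {q: False, e: False, h: False}
  {h: True, q: True, e: True}
  {h: True, e: True, q: False}
  {q: True, e: True, h: False}


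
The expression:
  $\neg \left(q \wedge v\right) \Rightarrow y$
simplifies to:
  $y \vee \left(q \wedge v\right)$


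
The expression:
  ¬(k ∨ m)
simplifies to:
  ¬k ∧ ¬m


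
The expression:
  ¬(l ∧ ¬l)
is always true.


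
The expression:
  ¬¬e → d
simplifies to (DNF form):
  d ∨ ¬e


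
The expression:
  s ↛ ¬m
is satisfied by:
  {m: True, s: True}


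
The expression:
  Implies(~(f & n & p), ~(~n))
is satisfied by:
  {n: True}


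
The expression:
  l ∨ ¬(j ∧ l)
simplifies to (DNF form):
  True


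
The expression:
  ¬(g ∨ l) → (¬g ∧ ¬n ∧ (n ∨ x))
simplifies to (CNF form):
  (g ∨ l ∨ x) ∧ (g ∨ l ∨ ¬n)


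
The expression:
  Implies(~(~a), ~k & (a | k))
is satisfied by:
  {k: False, a: False}
  {a: True, k: False}
  {k: True, a: False}


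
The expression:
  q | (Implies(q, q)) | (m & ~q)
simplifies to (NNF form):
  True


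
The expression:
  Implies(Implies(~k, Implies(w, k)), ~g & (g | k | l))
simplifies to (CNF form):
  (w | ~g) & (k | l | w) & (~g | ~k) & (k | l | ~k) & (k | w | ~g) & (l | w | ~g) & (k | ~g | ~k) & (l | ~g | ~k)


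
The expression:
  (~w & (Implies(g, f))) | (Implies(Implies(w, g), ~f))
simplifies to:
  ~f | ~g | ~w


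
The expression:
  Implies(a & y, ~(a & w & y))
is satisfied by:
  {w: False, y: False, a: False}
  {a: True, w: False, y: False}
  {y: True, w: False, a: False}
  {a: True, y: True, w: False}
  {w: True, a: False, y: False}
  {a: True, w: True, y: False}
  {y: True, w: True, a: False}


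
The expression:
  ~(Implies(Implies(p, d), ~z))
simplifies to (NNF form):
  z & (d | ~p)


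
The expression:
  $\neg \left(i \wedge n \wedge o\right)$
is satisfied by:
  {o: False, n: False, i: False}
  {i: True, o: False, n: False}
  {n: True, o: False, i: False}
  {i: True, n: True, o: False}
  {o: True, i: False, n: False}
  {i: True, o: True, n: False}
  {n: True, o: True, i: False}


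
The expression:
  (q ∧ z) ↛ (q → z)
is never true.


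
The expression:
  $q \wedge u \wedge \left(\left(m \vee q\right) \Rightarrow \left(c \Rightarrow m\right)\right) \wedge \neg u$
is never true.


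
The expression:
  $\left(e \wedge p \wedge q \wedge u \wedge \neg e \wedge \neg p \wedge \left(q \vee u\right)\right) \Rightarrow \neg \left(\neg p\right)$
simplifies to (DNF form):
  $\text{True}$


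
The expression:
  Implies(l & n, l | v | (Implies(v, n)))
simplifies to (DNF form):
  True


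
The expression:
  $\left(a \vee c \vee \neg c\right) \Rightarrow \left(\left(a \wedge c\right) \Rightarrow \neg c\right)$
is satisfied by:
  {c: False, a: False}
  {a: True, c: False}
  {c: True, a: False}


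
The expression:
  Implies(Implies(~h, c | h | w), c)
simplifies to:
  c | (~h & ~w)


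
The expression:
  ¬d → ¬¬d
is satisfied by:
  {d: True}


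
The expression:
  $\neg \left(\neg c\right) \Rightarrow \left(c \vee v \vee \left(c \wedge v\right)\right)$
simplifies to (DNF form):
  $\text{True}$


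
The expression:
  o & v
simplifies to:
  o & v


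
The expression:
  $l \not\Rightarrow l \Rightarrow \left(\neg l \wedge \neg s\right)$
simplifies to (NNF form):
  $\text{True}$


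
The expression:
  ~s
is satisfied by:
  {s: False}


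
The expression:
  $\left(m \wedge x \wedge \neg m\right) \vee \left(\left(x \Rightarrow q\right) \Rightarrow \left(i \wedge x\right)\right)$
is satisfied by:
  {i: True, x: True, q: False}
  {x: True, q: False, i: False}
  {i: True, q: True, x: True}


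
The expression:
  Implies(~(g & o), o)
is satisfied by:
  {o: True}


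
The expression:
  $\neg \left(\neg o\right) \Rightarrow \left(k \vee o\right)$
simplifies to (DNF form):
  $\text{True}$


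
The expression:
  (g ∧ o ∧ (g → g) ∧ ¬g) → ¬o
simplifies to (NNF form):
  True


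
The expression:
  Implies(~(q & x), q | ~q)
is always true.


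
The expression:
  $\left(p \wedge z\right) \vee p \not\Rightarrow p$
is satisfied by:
  {z: True, p: True}


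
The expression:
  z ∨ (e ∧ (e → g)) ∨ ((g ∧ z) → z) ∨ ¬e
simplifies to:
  True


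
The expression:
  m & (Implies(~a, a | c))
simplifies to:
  m & (a | c)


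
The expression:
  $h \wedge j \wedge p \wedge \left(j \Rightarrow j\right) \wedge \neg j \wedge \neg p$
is never true.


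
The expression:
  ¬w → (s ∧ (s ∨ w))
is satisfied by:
  {s: True, w: True}
  {s: True, w: False}
  {w: True, s: False}


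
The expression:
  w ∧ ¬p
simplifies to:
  w ∧ ¬p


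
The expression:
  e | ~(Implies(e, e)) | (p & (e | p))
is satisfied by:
  {e: True, p: True}
  {e: True, p: False}
  {p: True, e: False}


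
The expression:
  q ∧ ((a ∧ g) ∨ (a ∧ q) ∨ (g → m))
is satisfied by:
  {a: True, m: True, q: True, g: False}
  {a: True, q: True, g: False, m: False}
  {m: True, q: True, g: False, a: False}
  {q: True, m: False, g: False, a: False}
  {a: True, g: True, q: True, m: True}
  {a: True, g: True, q: True, m: False}
  {g: True, q: True, m: True, a: False}


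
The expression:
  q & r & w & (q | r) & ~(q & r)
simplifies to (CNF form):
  False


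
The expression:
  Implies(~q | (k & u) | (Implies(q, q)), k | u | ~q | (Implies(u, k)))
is always true.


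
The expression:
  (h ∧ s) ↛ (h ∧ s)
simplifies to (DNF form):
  False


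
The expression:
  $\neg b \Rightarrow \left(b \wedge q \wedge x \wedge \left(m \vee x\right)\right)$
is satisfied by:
  {b: True}


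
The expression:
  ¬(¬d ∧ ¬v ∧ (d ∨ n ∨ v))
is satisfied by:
  {d: True, v: True, n: False}
  {d: True, v: False, n: False}
  {v: True, d: False, n: False}
  {d: False, v: False, n: False}
  {n: True, d: True, v: True}
  {n: True, d: True, v: False}
  {n: True, v: True, d: False}


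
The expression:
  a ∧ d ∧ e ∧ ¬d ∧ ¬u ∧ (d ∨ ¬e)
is never true.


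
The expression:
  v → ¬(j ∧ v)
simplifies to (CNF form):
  ¬j ∨ ¬v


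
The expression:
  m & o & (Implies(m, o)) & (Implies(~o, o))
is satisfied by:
  {m: True, o: True}


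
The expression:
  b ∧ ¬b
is never true.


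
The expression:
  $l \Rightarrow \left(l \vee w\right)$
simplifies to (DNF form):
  $\text{True}$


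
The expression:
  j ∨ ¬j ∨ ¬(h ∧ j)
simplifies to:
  True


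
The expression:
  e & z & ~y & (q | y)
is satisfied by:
  {z: True, e: True, q: True, y: False}


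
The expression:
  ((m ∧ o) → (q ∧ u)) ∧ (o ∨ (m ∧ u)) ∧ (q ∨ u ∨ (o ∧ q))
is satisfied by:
  {q: True, o: True, u: True, m: False}
  {q: True, o: True, u: False, m: False}
  {o: True, u: True, m: False, q: False}
  {q: True, m: True, u: True, o: False}
  {q: True, o: True, m: True, u: True}
  {m: True, u: True, o: False, q: False}


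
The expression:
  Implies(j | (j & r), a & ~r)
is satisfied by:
  {a: True, j: False, r: False}
  {a: False, j: False, r: False}
  {r: True, a: True, j: False}
  {r: True, a: False, j: False}
  {j: True, a: True, r: False}


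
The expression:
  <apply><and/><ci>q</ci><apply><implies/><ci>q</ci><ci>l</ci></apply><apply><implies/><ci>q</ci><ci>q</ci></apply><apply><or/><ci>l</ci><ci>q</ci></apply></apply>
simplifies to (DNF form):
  <apply><and/><ci>l</ci><ci>q</ci></apply>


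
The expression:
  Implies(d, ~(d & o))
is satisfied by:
  {o: False, d: False}
  {d: True, o: False}
  {o: True, d: False}


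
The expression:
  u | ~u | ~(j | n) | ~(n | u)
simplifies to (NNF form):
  True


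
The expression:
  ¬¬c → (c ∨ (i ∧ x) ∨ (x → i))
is always true.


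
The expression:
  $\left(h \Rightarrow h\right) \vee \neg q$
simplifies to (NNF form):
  $\text{True}$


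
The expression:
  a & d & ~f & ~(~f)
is never true.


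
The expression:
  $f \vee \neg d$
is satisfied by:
  {f: True, d: False}
  {d: False, f: False}
  {d: True, f: True}


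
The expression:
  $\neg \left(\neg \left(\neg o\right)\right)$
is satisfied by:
  {o: False}


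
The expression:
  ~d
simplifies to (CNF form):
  ~d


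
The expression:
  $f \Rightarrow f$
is always true.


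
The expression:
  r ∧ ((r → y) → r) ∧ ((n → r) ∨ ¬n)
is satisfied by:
  {r: True}


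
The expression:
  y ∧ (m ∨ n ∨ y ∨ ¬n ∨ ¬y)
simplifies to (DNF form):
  y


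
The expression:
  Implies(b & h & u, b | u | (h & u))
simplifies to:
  True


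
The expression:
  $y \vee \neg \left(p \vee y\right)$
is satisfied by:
  {y: True, p: False}
  {p: False, y: False}
  {p: True, y: True}


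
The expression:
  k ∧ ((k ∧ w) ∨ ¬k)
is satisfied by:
  {w: True, k: True}


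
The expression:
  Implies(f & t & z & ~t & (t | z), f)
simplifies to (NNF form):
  True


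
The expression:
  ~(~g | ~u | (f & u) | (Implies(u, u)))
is never true.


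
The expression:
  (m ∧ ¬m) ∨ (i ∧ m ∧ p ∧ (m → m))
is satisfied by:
  {m: True, p: True, i: True}


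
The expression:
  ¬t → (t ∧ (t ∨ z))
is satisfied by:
  {t: True}


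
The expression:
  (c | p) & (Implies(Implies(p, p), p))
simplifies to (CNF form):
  p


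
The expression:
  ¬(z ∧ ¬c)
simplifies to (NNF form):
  c ∨ ¬z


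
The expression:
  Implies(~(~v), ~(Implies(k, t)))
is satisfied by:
  {k: True, v: False, t: False}
  {k: False, v: False, t: False}
  {t: True, k: True, v: False}
  {t: True, k: False, v: False}
  {v: True, k: True, t: False}


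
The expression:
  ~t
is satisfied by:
  {t: False}


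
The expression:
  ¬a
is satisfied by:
  {a: False}


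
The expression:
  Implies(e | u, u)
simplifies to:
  u | ~e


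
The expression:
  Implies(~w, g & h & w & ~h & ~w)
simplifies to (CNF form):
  w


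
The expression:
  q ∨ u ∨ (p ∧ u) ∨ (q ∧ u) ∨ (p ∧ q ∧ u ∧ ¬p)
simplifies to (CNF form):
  q ∨ u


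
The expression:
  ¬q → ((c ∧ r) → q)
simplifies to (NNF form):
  q ∨ ¬c ∨ ¬r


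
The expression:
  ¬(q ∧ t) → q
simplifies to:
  q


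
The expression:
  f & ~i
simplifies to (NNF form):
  f & ~i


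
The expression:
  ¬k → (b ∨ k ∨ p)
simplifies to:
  b ∨ k ∨ p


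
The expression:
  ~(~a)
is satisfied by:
  {a: True}


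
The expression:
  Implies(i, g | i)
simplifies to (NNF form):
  True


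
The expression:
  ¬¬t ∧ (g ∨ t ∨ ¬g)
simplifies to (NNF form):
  t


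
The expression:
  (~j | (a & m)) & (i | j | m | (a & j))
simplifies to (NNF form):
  (a & m) | (i & ~j) | (m & ~j)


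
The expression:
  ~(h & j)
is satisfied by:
  {h: False, j: False}
  {j: True, h: False}
  {h: True, j: False}


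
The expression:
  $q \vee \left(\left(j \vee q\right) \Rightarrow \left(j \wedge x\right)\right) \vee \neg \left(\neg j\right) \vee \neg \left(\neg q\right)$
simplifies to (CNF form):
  $\text{True}$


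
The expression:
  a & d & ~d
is never true.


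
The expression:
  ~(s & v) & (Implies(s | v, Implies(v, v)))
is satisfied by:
  {s: False, v: False}
  {v: True, s: False}
  {s: True, v: False}


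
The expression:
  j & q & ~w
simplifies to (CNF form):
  j & q & ~w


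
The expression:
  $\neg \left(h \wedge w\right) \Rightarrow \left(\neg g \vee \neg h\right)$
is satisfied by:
  {w: True, h: False, g: False}
  {h: False, g: False, w: False}
  {g: True, w: True, h: False}
  {g: True, h: False, w: False}
  {w: True, h: True, g: False}
  {h: True, w: False, g: False}
  {g: True, h: True, w: True}


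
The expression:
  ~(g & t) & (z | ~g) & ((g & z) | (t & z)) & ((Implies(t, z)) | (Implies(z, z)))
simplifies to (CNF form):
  z & (g | t) & (~g | ~t)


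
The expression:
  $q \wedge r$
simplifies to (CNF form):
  $q \wedge r$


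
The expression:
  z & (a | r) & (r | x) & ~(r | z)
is never true.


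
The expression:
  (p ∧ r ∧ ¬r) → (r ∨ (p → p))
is always true.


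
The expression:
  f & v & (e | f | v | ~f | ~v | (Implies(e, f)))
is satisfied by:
  {f: True, v: True}


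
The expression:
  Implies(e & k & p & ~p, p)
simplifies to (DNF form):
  True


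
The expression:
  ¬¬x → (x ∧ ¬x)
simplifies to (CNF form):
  ¬x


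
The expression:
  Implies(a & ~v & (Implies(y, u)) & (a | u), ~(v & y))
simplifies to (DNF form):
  True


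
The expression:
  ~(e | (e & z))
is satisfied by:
  {e: False}


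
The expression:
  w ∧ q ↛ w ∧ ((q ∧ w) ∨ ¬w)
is never true.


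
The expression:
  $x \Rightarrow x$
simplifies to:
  $\text{True}$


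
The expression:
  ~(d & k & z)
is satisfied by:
  {k: False, z: False, d: False}
  {d: True, k: False, z: False}
  {z: True, k: False, d: False}
  {d: True, z: True, k: False}
  {k: True, d: False, z: False}
  {d: True, k: True, z: False}
  {z: True, k: True, d: False}


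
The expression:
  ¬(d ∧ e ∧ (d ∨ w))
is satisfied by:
  {e: False, d: False}
  {d: True, e: False}
  {e: True, d: False}


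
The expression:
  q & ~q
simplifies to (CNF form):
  False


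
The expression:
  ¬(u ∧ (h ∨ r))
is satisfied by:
  {r: False, u: False, h: False}
  {h: True, r: False, u: False}
  {r: True, h: False, u: False}
  {h: True, r: True, u: False}
  {u: True, h: False, r: False}


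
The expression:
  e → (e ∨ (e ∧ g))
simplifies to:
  True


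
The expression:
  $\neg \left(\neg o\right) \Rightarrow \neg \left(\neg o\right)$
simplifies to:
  $\text{True}$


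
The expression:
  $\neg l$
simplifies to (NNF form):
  $\neg l$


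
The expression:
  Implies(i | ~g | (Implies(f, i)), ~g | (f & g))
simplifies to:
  f | ~g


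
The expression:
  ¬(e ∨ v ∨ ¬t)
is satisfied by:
  {t: True, v: False, e: False}


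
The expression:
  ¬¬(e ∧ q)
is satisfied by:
  {e: True, q: True}


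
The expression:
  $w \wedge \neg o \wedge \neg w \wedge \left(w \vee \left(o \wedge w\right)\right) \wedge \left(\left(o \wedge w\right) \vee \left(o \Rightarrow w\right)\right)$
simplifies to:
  $\text{False}$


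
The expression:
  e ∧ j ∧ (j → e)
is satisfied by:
  {j: True, e: True}


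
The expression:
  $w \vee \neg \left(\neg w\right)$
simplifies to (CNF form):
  $w$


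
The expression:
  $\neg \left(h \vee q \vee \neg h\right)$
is never true.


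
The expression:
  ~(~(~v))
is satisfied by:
  {v: False}


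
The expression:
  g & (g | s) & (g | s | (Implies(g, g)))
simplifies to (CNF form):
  g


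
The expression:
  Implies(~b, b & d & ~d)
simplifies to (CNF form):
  b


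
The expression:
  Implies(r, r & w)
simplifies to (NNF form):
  w | ~r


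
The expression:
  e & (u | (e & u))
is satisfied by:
  {e: True, u: True}


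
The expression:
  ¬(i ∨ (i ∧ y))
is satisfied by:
  {i: False}


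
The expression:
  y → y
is always true.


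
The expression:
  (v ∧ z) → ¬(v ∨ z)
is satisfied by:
  {v: False, z: False}
  {z: True, v: False}
  {v: True, z: False}


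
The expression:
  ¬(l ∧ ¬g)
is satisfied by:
  {g: True, l: False}
  {l: False, g: False}
  {l: True, g: True}


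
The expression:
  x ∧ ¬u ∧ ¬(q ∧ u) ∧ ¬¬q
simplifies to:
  q ∧ x ∧ ¬u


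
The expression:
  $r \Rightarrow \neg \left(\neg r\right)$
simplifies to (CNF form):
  $\text{True}$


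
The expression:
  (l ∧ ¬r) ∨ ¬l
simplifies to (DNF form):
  ¬l ∨ ¬r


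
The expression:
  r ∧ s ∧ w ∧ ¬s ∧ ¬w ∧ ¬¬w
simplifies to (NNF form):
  False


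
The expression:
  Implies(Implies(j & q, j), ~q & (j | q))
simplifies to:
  j & ~q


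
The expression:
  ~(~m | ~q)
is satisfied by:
  {m: True, q: True}


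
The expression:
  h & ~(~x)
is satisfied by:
  {h: True, x: True}


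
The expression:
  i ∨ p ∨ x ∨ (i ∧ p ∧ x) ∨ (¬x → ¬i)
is always true.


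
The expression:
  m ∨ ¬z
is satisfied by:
  {m: True, z: False}
  {z: False, m: False}
  {z: True, m: True}


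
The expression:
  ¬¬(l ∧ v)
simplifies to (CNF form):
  l ∧ v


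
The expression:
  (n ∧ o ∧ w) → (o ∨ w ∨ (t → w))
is always true.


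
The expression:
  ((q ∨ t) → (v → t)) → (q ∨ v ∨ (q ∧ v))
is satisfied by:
  {q: True, v: True}
  {q: True, v: False}
  {v: True, q: False}


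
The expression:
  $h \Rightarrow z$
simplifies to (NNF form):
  $z \vee \neg h$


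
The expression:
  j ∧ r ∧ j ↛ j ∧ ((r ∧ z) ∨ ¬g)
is never true.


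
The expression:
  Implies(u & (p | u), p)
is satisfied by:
  {p: True, u: False}
  {u: False, p: False}
  {u: True, p: True}


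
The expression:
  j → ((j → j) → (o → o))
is always true.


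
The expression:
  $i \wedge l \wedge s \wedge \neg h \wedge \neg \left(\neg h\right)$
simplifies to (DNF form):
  $\text{False}$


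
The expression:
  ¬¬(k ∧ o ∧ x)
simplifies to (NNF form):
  k ∧ o ∧ x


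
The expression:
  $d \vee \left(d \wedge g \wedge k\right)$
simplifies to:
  $d$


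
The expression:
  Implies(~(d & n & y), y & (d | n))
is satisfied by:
  {n: True, d: True, y: True}
  {n: True, y: True, d: False}
  {d: True, y: True, n: False}


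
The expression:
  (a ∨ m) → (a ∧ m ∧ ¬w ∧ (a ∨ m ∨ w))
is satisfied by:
  {a: False, m: False, w: False}
  {w: True, a: False, m: False}
  {m: True, a: True, w: False}


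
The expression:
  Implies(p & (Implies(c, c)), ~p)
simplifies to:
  ~p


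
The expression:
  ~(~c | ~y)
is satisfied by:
  {c: True, y: True}


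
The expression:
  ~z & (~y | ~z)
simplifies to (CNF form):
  ~z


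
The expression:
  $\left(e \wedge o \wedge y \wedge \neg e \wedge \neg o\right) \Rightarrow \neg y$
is always true.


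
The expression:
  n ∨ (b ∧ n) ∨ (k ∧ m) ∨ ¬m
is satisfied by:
  {n: True, k: True, m: False}
  {n: True, m: False, k: False}
  {k: True, m: False, n: False}
  {k: False, m: False, n: False}
  {n: True, k: True, m: True}
  {n: True, m: True, k: False}
  {k: True, m: True, n: False}


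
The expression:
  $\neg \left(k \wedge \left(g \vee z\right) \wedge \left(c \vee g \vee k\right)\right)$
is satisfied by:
  {z: False, k: False, g: False}
  {g: True, z: False, k: False}
  {z: True, g: False, k: False}
  {g: True, z: True, k: False}
  {k: True, g: False, z: False}


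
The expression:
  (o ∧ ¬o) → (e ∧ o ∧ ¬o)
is always true.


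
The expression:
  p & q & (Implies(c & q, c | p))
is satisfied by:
  {p: True, q: True}


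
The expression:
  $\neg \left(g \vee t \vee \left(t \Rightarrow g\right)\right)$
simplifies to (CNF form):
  $\text{False}$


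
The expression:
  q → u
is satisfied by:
  {u: True, q: False}
  {q: False, u: False}
  {q: True, u: True}


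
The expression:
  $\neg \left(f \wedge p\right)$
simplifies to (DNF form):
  $\neg f \vee \neg p$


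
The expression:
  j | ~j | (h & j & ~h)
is always true.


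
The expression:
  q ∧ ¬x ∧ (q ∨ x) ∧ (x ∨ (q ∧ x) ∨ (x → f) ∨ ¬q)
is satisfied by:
  {q: True, x: False}


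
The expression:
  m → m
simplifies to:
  True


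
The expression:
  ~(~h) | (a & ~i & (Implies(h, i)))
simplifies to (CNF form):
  (a | h) & (h | ~i)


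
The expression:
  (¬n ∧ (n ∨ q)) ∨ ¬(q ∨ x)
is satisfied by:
  {n: False, q: False, x: False}
  {q: True, n: False, x: False}
  {x: True, q: True, n: False}
  {n: True, q: False, x: False}


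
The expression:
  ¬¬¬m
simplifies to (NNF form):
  ¬m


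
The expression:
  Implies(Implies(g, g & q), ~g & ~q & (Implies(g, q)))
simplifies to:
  ~q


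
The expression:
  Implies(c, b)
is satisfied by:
  {b: True, c: False}
  {c: False, b: False}
  {c: True, b: True}


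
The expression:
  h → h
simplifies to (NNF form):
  True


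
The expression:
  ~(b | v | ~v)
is never true.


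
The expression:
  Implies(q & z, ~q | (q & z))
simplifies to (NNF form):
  True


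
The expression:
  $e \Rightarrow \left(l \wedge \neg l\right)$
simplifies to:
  $\neg e$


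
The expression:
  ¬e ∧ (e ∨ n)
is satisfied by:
  {n: True, e: False}


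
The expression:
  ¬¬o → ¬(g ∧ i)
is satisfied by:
  {g: False, o: False, i: False}
  {i: True, g: False, o: False}
  {o: True, g: False, i: False}
  {i: True, o: True, g: False}
  {g: True, i: False, o: False}
  {i: True, g: True, o: False}
  {o: True, g: True, i: False}


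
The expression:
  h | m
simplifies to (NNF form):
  h | m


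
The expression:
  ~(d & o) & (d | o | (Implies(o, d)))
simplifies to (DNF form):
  ~d | ~o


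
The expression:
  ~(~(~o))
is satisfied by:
  {o: False}


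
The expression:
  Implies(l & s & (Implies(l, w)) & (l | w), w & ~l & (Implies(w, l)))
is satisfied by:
  {l: False, w: False, s: False}
  {s: True, l: False, w: False}
  {w: True, l: False, s: False}
  {s: True, w: True, l: False}
  {l: True, s: False, w: False}
  {s: True, l: True, w: False}
  {w: True, l: True, s: False}


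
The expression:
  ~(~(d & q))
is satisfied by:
  {d: True, q: True}


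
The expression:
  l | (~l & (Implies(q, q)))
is always true.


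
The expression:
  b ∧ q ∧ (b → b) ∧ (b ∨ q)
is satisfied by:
  {b: True, q: True}


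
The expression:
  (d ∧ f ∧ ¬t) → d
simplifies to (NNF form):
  True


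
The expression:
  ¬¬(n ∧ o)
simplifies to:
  n ∧ o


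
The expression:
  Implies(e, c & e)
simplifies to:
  c | ~e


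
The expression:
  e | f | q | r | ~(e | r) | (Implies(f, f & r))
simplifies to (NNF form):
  True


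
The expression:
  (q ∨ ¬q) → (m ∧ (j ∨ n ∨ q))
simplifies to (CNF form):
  m ∧ (j ∨ n ∨ q)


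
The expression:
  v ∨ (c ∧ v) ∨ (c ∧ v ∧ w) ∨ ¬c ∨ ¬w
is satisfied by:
  {v: True, w: False, c: False}
  {w: False, c: False, v: False}
  {v: True, c: True, w: False}
  {c: True, w: False, v: False}
  {v: True, w: True, c: False}
  {w: True, v: False, c: False}
  {v: True, c: True, w: True}


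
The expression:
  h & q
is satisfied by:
  {h: True, q: True}


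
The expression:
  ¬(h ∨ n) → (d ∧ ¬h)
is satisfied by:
  {n: True, d: True, h: True}
  {n: True, d: True, h: False}
  {n: True, h: True, d: False}
  {n: True, h: False, d: False}
  {d: True, h: True, n: False}
  {d: True, h: False, n: False}
  {h: True, d: False, n: False}


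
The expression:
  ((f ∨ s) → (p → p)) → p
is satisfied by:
  {p: True}


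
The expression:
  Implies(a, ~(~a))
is always true.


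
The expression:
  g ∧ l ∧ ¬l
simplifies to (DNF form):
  False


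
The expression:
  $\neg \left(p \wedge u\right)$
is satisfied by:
  {p: False, u: False}
  {u: True, p: False}
  {p: True, u: False}


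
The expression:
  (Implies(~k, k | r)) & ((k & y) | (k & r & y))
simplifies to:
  k & y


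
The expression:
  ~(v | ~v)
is never true.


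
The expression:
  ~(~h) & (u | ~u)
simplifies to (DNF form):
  h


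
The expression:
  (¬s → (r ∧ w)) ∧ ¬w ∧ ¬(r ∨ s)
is never true.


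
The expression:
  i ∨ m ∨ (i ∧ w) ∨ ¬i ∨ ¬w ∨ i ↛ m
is always true.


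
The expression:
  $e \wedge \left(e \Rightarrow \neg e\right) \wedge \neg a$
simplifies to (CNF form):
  $\text{False}$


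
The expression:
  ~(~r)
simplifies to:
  r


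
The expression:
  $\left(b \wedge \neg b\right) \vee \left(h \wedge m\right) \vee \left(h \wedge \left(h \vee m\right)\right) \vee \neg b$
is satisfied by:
  {h: True, b: False}
  {b: False, h: False}
  {b: True, h: True}


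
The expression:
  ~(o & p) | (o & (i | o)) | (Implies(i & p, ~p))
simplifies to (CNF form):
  True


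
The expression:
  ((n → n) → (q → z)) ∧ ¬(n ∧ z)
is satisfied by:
  {q: False, z: False, n: False}
  {n: True, q: False, z: False}
  {z: True, q: False, n: False}
  {z: True, q: True, n: False}


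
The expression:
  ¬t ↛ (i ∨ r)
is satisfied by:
  {i: False, r: False, t: False}


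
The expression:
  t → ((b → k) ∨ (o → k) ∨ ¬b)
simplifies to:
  k ∨ ¬b ∨ ¬o ∨ ¬t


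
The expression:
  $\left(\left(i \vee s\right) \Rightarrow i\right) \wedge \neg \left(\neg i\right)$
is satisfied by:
  {i: True}


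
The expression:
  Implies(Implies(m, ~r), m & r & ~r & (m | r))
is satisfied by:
  {r: True, m: True}


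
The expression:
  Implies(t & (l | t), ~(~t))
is always true.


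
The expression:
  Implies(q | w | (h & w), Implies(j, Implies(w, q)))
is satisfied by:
  {q: True, w: False, j: False}
  {w: False, j: False, q: False}
  {j: True, q: True, w: False}
  {j: True, w: False, q: False}
  {q: True, w: True, j: False}
  {w: True, q: False, j: False}
  {j: True, w: True, q: True}


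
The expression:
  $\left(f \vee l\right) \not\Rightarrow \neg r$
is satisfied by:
  {r: True, l: True, f: True}
  {r: True, l: True, f: False}
  {r: True, f: True, l: False}


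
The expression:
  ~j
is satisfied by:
  {j: False}


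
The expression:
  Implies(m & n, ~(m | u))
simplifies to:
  ~m | ~n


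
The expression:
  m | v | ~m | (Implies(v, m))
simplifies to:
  True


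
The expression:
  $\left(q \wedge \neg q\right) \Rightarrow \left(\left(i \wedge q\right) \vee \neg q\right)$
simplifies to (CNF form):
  $\text{True}$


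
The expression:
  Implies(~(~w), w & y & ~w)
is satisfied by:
  {w: False}


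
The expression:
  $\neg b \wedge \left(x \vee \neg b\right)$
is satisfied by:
  {b: False}


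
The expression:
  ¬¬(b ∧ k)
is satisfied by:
  {b: True, k: True}


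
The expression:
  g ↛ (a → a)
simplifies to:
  False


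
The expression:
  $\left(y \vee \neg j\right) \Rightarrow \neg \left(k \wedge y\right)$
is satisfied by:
  {k: False, y: False}
  {y: True, k: False}
  {k: True, y: False}


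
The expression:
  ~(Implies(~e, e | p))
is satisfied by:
  {e: False, p: False}


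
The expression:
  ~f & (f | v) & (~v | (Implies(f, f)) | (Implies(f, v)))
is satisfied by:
  {v: True, f: False}


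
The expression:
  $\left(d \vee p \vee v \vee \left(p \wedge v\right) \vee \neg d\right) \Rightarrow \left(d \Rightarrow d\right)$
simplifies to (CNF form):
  $\text{True}$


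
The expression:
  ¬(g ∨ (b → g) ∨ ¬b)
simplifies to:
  b ∧ ¬g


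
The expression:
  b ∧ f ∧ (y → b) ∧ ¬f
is never true.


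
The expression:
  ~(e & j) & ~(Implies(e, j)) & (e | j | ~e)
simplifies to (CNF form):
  e & ~j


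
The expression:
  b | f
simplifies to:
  b | f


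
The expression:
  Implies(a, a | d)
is always true.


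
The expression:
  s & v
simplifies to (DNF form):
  s & v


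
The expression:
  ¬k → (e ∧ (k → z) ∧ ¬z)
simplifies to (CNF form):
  (e ∨ k) ∧ (k ∨ ¬z)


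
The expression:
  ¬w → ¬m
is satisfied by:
  {w: True, m: False}
  {m: False, w: False}
  {m: True, w: True}


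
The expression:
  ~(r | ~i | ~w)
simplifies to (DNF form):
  i & w & ~r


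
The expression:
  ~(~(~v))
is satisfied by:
  {v: False}


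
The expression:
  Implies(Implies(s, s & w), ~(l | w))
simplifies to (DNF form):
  (s & ~w) | (~l & ~w)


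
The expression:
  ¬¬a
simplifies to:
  a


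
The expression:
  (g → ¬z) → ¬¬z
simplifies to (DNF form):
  z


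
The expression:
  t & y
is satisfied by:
  {t: True, y: True}


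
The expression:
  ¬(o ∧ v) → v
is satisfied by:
  {v: True}


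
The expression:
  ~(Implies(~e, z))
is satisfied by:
  {e: False, z: False}


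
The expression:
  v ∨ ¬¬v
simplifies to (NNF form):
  v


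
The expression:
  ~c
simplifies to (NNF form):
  ~c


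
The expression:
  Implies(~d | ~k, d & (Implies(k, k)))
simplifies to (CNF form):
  d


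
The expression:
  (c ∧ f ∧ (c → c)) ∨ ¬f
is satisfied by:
  {c: True, f: False}
  {f: False, c: False}
  {f: True, c: True}


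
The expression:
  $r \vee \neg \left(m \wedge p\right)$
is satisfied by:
  {r: True, p: False, m: False}
  {p: False, m: False, r: False}
  {r: True, m: True, p: False}
  {m: True, p: False, r: False}
  {r: True, p: True, m: False}
  {p: True, r: False, m: False}
  {r: True, m: True, p: True}


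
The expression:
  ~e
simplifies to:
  ~e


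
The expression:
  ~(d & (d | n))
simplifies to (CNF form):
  ~d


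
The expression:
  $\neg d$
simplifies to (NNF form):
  $\neg d$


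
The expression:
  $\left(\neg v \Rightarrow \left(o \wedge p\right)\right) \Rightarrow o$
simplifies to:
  $o \vee \neg v$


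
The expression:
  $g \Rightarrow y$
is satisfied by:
  {y: True, g: False}
  {g: False, y: False}
  {g: True, y: True}


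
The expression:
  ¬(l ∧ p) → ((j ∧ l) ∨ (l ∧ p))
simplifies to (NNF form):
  l ∧ (j ∨ p)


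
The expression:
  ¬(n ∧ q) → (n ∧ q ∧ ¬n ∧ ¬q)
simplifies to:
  n ∧ q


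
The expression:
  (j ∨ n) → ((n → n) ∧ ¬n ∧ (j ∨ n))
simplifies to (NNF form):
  ¬n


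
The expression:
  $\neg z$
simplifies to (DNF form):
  $\neg z$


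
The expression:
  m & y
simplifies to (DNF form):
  m & y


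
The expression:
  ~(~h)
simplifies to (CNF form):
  h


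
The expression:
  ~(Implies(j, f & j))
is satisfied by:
  {j: True, f: False}


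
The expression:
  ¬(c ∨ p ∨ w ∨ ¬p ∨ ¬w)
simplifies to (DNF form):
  False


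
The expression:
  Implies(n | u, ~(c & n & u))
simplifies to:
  ~c | ~n | ~u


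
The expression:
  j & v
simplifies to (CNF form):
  j & v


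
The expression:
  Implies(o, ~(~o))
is always true.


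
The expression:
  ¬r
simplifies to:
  ¬r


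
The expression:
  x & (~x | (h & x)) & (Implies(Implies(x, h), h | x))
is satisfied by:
  {h: True, x: True}


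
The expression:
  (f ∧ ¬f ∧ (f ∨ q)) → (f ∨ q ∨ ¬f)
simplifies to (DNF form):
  True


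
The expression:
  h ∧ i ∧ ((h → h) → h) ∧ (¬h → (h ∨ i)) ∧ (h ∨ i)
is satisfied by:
  {h: True, i: True}


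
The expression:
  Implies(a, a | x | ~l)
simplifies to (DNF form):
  True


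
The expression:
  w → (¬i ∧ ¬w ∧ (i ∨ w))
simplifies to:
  ¬w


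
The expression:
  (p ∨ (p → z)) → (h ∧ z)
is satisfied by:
  {h: True, z: True}


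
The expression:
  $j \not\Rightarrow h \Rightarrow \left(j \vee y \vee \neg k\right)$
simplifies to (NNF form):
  $\text{True}$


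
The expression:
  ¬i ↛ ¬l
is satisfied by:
  {l: True, i: False}


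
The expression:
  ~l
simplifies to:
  ~l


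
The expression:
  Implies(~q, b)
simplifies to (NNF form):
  b | q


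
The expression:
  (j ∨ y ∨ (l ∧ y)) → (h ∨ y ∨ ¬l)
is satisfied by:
  {y: True, h: True, l: False, j: False}
  {y: True, l: False, h: False, j: False}
  {h: True, y: False, l: False, j: False}
  {y: False, l: False, h: False, j: False}
  {j: True, y: True, h: True, l: False}
  {j: True, y: True, l: False, h: False}
  {j: True, h: True, y: False, l: False}
  {j: True, y: False, l: False, h: False}
  {y: True, l: True, h: True, j: False}
  {y: True, l: True, j: False, h: False}
  {l: True, h: True, j: False, y: False}
  {l: True, j: False, h: False, y: False}
  {y: True, l: True, j: True, h: True}
  {y: True, l: True, j: True, h: False}
  {l: True, j: True, h: True, y: False}


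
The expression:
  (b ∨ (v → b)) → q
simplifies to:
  q ∨ (v ∧ ¬b)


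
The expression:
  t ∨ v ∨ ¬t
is always true.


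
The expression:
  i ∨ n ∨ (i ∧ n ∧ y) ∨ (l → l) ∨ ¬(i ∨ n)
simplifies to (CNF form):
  True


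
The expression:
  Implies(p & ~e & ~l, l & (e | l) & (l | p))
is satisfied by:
  {l: True, e: True, p: False}
  {l: True, p: False, e: False}
  {e: True, p: False, l: False}
  {e: False, p: False, l: False}
  {l: True, e: True, p: True}
  {l: True, p: True, e: False}
  {e: True, p: True, l: False}


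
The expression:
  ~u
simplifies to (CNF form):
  ~u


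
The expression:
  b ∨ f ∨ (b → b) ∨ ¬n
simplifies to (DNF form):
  True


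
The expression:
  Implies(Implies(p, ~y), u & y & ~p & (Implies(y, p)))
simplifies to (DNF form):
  p & y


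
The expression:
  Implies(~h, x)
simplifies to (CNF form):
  h | x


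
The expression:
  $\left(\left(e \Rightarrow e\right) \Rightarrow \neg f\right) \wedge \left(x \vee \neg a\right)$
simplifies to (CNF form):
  $\neg f \wedge \left(x \vee \neg a\right)$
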